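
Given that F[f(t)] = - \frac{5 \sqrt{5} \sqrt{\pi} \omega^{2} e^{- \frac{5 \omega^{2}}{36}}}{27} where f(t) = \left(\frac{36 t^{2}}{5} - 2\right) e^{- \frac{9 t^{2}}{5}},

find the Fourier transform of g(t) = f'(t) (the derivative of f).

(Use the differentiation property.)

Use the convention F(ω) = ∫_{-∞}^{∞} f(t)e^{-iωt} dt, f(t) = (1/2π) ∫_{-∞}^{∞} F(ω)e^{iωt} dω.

F[g](ω) = - \frac{5 \sqrt{5} i \sqrt{\pi} \omega^{3} e^{- \frac{5 \omega^{2}}{36}}}{27}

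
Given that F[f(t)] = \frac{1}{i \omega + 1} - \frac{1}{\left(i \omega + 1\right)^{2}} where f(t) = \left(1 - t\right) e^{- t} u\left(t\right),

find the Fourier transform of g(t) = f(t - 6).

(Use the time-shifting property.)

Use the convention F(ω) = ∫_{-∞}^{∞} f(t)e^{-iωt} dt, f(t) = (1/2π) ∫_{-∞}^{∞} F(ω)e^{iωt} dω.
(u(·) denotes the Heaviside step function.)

F[g](ω) = \frac{i \omega e^{- 6 i \omega}}{- \omega^{2} + 2 i \omega + 1}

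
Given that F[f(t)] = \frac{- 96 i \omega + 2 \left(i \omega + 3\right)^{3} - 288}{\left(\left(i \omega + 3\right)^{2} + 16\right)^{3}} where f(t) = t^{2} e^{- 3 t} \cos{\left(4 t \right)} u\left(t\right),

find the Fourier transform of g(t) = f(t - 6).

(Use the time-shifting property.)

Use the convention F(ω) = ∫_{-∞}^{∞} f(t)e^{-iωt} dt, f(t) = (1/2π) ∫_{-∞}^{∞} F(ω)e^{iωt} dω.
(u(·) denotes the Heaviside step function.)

F[g](ω) = \frac{2 \left(- 48 i \omega + \left(i \omega + 3\right)^{3} - 144\right) e^{- 6 i \omega}}{\left(\left(i \omega + 3\right)^{2} + 16\right)^{3}}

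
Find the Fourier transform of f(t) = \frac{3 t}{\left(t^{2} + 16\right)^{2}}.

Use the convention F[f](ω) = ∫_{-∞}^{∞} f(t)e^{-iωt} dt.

F(ω) = - \frac{3 i \pi \omega e^{- 4 \left|{\omega}\right|}}{8}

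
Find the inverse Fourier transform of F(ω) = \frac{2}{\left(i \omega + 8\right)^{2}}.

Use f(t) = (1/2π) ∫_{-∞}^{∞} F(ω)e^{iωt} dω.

f(t) = 2 t e^{- 8 t} u\left(t\right)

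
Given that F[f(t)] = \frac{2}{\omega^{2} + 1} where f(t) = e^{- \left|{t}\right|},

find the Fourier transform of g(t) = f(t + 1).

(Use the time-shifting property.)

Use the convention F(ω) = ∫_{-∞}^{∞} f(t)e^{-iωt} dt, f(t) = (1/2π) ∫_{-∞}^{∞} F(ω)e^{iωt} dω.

F[g](ω) = \frac{2 e^{i \omega}}{\omega^{2} + 1}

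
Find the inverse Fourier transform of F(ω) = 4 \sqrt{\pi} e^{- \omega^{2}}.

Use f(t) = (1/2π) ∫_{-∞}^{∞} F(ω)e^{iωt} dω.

f(t) = 2 e^{- \frac{t^{2}}{4}}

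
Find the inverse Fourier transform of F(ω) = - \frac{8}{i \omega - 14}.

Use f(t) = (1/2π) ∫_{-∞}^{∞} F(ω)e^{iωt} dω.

f(t) = 8 e^{14 t} u\left(- t\right)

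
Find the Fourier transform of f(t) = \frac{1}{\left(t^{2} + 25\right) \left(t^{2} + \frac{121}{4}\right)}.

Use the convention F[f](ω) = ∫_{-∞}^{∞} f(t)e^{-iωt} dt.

F(ω) = \frac{4 \pi e^{- 5 \left|{\omega}\right|}}{105} - \frac{8 \pi e^{- \frac{11 \left|{\omega}\right|}{2}}}{231}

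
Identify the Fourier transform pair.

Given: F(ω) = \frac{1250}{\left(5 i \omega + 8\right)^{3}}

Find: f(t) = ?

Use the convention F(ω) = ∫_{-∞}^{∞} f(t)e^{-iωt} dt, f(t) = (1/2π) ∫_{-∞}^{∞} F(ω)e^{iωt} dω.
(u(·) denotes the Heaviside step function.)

f(t) = 5 t^{2} e^{- \frac{8 t}{5}} u\left(t\right)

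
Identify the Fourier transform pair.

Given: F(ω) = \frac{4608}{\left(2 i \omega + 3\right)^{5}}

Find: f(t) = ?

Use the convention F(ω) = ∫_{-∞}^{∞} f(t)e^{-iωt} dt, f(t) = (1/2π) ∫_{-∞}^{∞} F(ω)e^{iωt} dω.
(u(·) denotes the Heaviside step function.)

f(t) = 6 t^{4} e^{- \frac{3 t}{2}} u\left(t\right)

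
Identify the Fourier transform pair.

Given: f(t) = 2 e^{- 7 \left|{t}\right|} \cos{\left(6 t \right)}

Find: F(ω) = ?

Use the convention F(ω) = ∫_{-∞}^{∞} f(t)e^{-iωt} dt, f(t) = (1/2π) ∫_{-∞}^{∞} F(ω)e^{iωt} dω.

F(ω) = \frac{28 \left(\omega^{2} + 85\right)}{\omega^{4} + 26 \omega^{2} + 7225}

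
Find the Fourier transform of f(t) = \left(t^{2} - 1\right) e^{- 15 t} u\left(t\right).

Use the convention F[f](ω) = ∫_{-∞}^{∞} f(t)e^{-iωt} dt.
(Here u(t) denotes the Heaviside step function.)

F(ω) = \frac{2 i \omega - \left(i \omega + 15\right)^{3} + 30}{\left(i \omega + 15\right)^{4}}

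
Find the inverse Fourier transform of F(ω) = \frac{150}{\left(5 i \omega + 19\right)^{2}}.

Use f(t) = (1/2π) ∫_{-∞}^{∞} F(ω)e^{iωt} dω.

f(t) = 6 t e^{- \frac{19 t}{5}} u\left(t\right)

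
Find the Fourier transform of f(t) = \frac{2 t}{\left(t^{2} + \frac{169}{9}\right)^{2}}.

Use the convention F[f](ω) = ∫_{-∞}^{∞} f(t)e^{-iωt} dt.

F(ω) = - \frac{3 i \pi \omega e^{- \frac{13 \left|{\omega}\right|}{3}}}{13}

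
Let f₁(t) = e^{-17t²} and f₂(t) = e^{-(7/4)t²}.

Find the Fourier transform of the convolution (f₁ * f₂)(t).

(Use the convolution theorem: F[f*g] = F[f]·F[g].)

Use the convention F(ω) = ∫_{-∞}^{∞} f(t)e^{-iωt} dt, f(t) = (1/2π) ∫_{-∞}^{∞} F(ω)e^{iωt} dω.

F[f₁*f₂](ω) = \frac{2 \sqrt{119} \pi e^{- \frac{75 \omega^{2}}{476}}}{119}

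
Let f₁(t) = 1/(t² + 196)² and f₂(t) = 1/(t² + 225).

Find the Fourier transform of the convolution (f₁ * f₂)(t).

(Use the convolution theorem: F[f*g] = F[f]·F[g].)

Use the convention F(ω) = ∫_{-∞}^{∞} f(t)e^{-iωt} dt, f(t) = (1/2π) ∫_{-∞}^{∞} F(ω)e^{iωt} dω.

F[f₁*f₂](ω) = \frac{\pi^{2} \left(14 \left|{\omega}\right| + 1\right) e^{- 29 \left|{\omega}\right|}}{82320}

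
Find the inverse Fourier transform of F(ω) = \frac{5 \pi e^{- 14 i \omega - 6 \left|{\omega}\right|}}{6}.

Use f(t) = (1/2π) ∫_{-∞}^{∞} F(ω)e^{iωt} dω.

f(t) = \frac{5}{\left(t - 14\right)^{2} + 36}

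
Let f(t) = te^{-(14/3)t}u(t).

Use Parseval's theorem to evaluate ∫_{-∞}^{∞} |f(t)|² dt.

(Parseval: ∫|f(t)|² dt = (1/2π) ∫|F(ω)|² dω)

∫|f(t)|² dt = \frac{27}{10976}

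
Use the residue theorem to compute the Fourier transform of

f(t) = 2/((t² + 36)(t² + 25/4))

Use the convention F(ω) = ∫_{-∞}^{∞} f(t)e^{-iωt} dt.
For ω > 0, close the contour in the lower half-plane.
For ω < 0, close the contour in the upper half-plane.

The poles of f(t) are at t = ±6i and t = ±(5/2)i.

Let g(z) = f(z)e^{-iωz}; for large |z| the factor e^{-iωz} decays in the lower half-plane when ω > 0 and in the upper half-plane when ω < 0.

Case ω > 0 (lower half-plane, clockwise contour ⇒ F(ω) = -2πi·ΣRes):
  Res_{z = - 6 i} g(z) = - \frac{2 i e^{- 6 \omega}}{357}
  Res_{z = - \frac{5 i}{2}} g(z) = \frac{8 i e^{- \frac{5 \omega}{2}}}{595}
  F(ω) = -2πi·ΣRes = - \frac{4 \pi e^{- 6 \omega}}{357} + \frac{16 \pi e^{- \frac{5 \omega}{2}}}{595}

Case ω < 0 (upper half-plane, counterclockwise contour ⇒ F(ω) = +2πi·ΣRes):
  Res_{z = 6 i} g(z) = \frac{2 i e^{6 \omega}}{357}
  Res_{z = \frac{5 i}{2}} g(z) = - \frac{8 i e^{\frac{5 \omega}{2}}}{595}
  F(ω) = 2πi·ΣRes = \frac{4 \pi \left(12 e^{\frac{5 \omega}{2}} - 5 e^{6 \omega}\right)}{1785}

Both cases combine into a single formula in |ω|:

F(ω) = - \frac{4 \pi e^{- 6 \left|{\omega}\right|}}{357} + \frac{16 \pi e^{- \frac{5 \left|{\omega}\right|}{2}}}{595}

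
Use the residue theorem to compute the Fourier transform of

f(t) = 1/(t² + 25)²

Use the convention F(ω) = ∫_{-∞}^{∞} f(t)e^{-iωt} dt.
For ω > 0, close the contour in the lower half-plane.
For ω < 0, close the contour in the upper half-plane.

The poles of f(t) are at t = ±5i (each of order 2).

Let g(z) = f(z)e^{-iωz}; for large |z| the factor e^{-iωz} decays in the lower half-plane when ω > 0 and in the upper half-plane when ω < 0.

Case ω > 0 (lower half-plane, clockwise contour ⇒ F(ω) = -2πi·ΣRes):
  Res_{z = - 5 i} g(z) = \frac{i \left(5 \omega + 1\right) e^{- 5 \omega}}{500} (pole of order 2)
  F(ω) = -2πi·ΣRes = \frac{\pi \left(5 \omega + 1\right) e^{- 5 \omega}}{250}

Case ω < 0 (upper half-plane, counterclockwise contour ⇒ F(ω) = +2πi·ΣRes):
  Res_{z = 5 i} g(z) = \frac{i \left(5 \omega - 1\right) e^{5 \omega}}{500} (pole of order 2)
  F(ω) = 2πi·ΣRes = \frac{\pi \left(1 - 5 \omega\right) e^{5 \omega}}{250}

Both cases combine into a single formula in |ω|:

F(ω) = \frac{\pi \left(5 \left|{\omega}\right| + 1\right) e^{- 5 \left|{\omega}\right|}}{250}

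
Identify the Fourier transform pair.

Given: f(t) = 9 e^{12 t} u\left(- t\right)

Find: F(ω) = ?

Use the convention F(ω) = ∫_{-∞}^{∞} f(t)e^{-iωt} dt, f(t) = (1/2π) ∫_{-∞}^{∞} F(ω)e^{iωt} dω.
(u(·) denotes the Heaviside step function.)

F(ω) = - \frac{9}{i \omega - 12}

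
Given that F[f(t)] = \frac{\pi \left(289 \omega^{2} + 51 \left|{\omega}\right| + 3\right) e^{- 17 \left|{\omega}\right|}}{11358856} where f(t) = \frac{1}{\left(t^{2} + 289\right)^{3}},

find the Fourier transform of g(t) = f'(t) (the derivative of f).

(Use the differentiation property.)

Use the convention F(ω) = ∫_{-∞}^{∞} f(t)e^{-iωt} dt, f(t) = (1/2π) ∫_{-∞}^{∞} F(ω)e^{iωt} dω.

F[g](ω) = \frac{i \pi \omega \left(289 \omega^{2} + 51 \left|{\omega}\right| + 3\right) e^{- 17 \left|{\omega}\right|}}{11358856}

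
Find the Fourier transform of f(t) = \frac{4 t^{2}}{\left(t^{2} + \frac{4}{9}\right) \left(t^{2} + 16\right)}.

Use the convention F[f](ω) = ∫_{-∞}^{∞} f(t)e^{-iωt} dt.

F(ω) = \frac{36 \pi e^{- 4 \left|{\omega}\right|}}{35} - \frac{6 \pi e^{- \frac{2 \left|{\omega}\right|}{3}}}{35}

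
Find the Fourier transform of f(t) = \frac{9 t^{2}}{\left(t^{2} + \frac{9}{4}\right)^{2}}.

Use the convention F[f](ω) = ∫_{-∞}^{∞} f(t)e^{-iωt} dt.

F(ω) = \frac{3 \pi \left(2 - 3 \left|{\omega}\right|\right) e^{- \frac{3 \left|{\omega}\right|}{2}}}{2}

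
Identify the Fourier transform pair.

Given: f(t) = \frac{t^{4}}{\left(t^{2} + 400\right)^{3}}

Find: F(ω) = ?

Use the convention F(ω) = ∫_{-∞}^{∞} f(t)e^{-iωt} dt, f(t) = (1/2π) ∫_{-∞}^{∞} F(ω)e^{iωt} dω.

F(ω) = \frac{\pi \left(400 \omega^{2} - 100 \left|{\omega}\right| + 3\right) e^{- 20 \left|{\omega}\right|}}{160}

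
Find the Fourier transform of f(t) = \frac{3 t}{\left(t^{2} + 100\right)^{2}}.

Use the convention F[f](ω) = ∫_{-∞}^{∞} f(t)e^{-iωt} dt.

F(ω) = - \frac{3 i \pi \omega e^{- 10 \left|{\omega}\right|}}{20}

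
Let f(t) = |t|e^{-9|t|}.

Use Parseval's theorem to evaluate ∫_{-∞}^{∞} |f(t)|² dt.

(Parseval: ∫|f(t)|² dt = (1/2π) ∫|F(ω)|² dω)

∫|f(t)|² dt = \frac{1}{1458}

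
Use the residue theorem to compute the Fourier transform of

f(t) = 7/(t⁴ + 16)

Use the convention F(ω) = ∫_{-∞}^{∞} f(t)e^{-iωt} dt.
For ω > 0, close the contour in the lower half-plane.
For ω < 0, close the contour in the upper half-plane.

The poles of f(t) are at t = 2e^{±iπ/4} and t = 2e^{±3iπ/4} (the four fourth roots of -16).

Let g(z) = f(z)e^{-iωz}; for large |z| the factor e^{-iωz} decays in the lower half-plane when ω > 0 and in the upper half-plane when ω < 0.

Case ω > 0 (lower half-plane, clockwise contour ⇒ F(ω) = -2πi·ΣRes):
  Res_{z = - \sqrt{2} - \sqrt{2} i} g(z) = \frac{7 \sqrt{2} i \left(1 - i\right) e^{\sqrt{2} \omega \left(-1 + i\right)}}{64}
  Res_{z = \sqrt{2} - \sqrt{2} i} g(z) = \frac{7 \sqrt{2} i \left(1 + i\right) e^{- \sqrt{2} \omega \left(1 + i\right)}}{64}
  F(ω) = -2πi·ΣRes = \frac{7 \sqrt{2} \pi \left(1 - i\right) \left(e^{2 \sqrt{2} i \omega} + i\right) e^{- \sqrt{2} \omega \left(1 + i\right)}}{32} = \frac{7 \pi e^{- \sqrt{2} \omega} \sin{\left(\sqrt{2} \omega + \frac{\pi}{4} \right)}}{8}

Case ω < 0 (upper half-plane, counterclockwise contour ⇒ F(ω) = +2πi·ΣRes):
  Res_{z = \sqrt{2} + \sqrt{2} i} g(z) = \frac{7 \sqrt{2} i \left(-1 + i\right) e^{\sqrt{2} \omega \left(1 - i\right)}}{64}
  Res_{z = - \sqrt{2} + \sqrt{2} i} g(z) = \frac{7 \sqrt{2} \left(1 - i\right) e^{\sqrt{2} \omega \left(1 + i\right)}}{64}
  F(ω) = 2πi·ΣRes = - \frac{7 \sqrt{2} i \pi \left(i \left(1 - i\right) e^{\sqrt{2} \omega \left(1 - i\right)} - \left(1 - i\right) e^{\sqrt{2} \omega \left(1 + i\right)}\right)}{32} = \frac{7 \pi e^{\sqrt{2} \omega} \cos{\left(\sqrt{2} \omega + \frac{\pi}{4} \right)}}{8}

Both cases combine into a single formula in |ω|:

F(ω) = \frac{7 \pi e^{- \sqrt{2} \left|{\omega}\right|} \sin{\left(\sqrt{2} \left|{\omega}\right| + \frac{\pi}{4} \right)}}{8}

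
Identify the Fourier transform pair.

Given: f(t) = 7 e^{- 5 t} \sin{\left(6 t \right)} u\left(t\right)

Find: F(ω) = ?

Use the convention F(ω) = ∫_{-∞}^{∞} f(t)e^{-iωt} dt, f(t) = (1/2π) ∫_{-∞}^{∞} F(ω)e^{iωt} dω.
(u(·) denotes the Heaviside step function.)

F(ω) = \frac{42}{\left(i \omega + 5\right)^{2} + 36}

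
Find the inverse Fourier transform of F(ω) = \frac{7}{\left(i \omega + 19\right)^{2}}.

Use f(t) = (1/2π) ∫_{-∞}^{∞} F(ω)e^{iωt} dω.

f(t) = 7 t e^{- 19 t} u\left(t\right)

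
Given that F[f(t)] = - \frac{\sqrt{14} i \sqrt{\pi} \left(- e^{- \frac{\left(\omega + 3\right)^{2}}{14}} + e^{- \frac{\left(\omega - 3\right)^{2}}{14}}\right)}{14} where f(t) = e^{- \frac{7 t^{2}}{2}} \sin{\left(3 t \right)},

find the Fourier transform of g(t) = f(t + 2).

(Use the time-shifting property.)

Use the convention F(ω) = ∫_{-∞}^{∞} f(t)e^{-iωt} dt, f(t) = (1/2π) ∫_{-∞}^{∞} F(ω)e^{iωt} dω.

F[g](ω) = \frac{\sqrt{14} i \sqrt{\pi} \left(1 - e^{\frac{6 \omega}{7}}\right) e^{- \frac{\omega^{2}}{14} - \frac{3 \omega}{7} + 2 i \omega - \frac{9}{14}}}{14}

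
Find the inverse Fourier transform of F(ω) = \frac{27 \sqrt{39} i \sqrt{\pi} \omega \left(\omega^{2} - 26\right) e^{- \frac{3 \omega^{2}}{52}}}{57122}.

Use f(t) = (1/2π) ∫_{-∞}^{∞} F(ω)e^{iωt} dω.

f(t) = 4 t^{3} e^{- \frac{13 t^{2}}{3}}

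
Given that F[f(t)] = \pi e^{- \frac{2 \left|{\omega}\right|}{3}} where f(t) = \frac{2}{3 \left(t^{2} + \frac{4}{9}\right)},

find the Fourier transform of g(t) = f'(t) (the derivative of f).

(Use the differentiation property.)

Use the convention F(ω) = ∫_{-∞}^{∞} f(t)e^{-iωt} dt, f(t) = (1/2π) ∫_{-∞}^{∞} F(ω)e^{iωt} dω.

F[g](ω) = i \pi \omega e^{- \frac{2 \left|{\omega}\right|}{3}}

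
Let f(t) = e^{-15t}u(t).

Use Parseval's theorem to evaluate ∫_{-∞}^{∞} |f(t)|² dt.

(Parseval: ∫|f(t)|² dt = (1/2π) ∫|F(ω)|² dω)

∫|f(t)|² dt = \frac{1}{30}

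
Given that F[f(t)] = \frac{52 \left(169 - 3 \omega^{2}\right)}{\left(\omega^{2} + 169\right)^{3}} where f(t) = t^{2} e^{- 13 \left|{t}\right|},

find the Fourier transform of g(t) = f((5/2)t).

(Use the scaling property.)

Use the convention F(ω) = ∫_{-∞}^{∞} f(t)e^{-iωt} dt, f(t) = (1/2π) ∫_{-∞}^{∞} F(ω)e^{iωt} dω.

F[g](ω) = \frac{13000 \left(4225 - 12 \omega^{2}\right)}{\left(4 \omega^{2} + 4225\right)^{3}}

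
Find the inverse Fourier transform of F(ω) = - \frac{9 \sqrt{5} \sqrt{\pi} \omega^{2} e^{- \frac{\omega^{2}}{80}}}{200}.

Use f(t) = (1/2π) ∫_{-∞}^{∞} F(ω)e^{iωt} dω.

f(t) = 9 \left(80 t^{2} - 2\right) e^{- 20 t^{2}}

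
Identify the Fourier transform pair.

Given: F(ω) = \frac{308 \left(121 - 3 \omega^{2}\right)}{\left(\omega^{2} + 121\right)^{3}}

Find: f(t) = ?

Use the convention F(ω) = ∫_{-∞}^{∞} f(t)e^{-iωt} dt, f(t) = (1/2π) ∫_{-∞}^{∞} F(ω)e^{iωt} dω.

f(t) = 7 t^{2} e^{- 11 \left|{t}\right|}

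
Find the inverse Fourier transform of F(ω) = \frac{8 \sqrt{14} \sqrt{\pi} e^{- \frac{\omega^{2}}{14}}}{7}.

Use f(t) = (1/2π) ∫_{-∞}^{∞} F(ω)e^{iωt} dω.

f(t) = 8 e^{- \frac{7 t^{2}}{2}}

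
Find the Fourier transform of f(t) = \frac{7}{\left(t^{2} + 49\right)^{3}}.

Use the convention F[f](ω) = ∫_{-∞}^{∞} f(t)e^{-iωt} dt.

F(ω) = \frac{\pi \left(49 \omega^{2} + 21 \left|{\omega}\right| + 3\right) e^{- 7 \left|{\omega}\right|}}{19208}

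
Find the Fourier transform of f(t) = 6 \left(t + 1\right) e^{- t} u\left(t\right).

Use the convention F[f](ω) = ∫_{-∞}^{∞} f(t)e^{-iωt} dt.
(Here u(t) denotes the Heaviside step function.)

F(ω) = \frac{6 \left(- i \omega - 2\right)}{\omega^{2} - 2 i \omega - 1}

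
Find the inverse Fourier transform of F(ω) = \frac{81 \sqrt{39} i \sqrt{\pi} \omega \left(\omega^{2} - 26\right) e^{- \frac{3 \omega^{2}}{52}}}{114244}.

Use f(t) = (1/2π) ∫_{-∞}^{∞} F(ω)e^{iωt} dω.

f(t) = 6 t^{3} e^{- \frac{13 t^{2}}{3}}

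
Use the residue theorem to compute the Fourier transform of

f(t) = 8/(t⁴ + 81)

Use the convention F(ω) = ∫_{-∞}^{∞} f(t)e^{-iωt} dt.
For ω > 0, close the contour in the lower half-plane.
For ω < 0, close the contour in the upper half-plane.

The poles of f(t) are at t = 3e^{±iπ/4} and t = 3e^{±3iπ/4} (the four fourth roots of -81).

Let g(z) = f(z)e^{-iωz}; for large |z| the factor e^{-iωz} decays in the lower half-plane when ω > 0 and in the upper half-plane when ω < 0.

Case ω > 0 (lower half-plane, clockwise contour ⇒ F(ω) = -2πi·ΣRes):
  Res_{z = - \frac{3 \sqrt{2}}{2} - \frac{3 \sqrt{2} i}{2}} g(z) = \frac{\sqrt{2} \left(1 + i\right) e^{\frac{3 \sqrt{2} \omega \left(-1 + i\right)}{2}}}{27}
  Res_{z = \frac{3 \sqrt{2}}{2} - \frac{3 \sqrt{2} i}{2}} g(z) = \frac{\sqrt{2} \left(-1 + i\right) e^{- \frac{3 \sqrt{2} \omega \left(1 + i\right)}{2}}}{27}
  F(ω) = -2πi·ΣRes = \frac{2 \sqrt{2} \pi \left(\left(1 - i\right) e^{3 \sqrt{2} i \omega} + 1 + i\right) e^{- \frac{3 \sqrt{2} \omega \left(1 + i\right)}{2}}}{27} = \frac{8 \pi e^{- \frac{3 \sqrt{2} \omega}{2}} \sin{\left(\frac{3 \sqrt{2} \omega}{2} + \frac{\pi}{4} \right)}}{27}

Case ω < 0 (upper half-plane, counterclockwise contour ⇒ F(ω) = +2πi·ΣRes):
  Res_{z = \frac{3 \sqrt{2}}{2} + \frac{3 \sqrt{2} i}{2}} g(z) = - \frac{\sqrt{2} \left(1 + i\right) e^{\frac{3 \sqrt{2} \omega \left(1 - i\right)}{2}}}{27}
  Res_{z = - \frac{3 \sqrt{2}}{2} + \frac{3 \sqrt{2} i}{2}} g(z) = \frac{\sqrt{2} \left(1 - i\right) e^{\frac{3 \sqrt{2} \omega \left(1 + i\right)}{2}}}{27}
  F(ω) = 2πi·ΣRes = - \frac{2 \sqrt{2} i \pi \left(\left(1 + i\right) e^{\frac{3 \sqrt{2} \omega \left(1 - i\right)}{2}} - \left(1 - i\right) e^{\frac{3 \sqrt{2} \omega \left(1 + i\right)}{2}}\right)}{27} = \frac{8 \pi e^{\frac{3 \sqrt{2} \omega}{2}} \cos{\left(\frac{3 \sqrt{2} \omega}{2} + \frac{\pi}{4} \right)}}{27}

Both cases combine into a single formula in |ω|:

F(ω) = \frac{8 \pi e^{- \frac{3 \sqrt{2} \left|{\omega}\right|}{2}} \sin{\left(\frac{3 \sqrt{2} \left|{\omega}\right|}{2} + \frac{\pi}{4} \right)}}{27}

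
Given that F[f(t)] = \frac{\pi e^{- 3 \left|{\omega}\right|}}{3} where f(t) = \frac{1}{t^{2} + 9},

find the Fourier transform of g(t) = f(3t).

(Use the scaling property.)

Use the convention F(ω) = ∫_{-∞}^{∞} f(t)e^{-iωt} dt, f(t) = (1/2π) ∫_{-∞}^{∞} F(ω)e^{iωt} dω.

F[g](ω) = \frac{\pi e^{- \left|{\omega}\right|}}{9}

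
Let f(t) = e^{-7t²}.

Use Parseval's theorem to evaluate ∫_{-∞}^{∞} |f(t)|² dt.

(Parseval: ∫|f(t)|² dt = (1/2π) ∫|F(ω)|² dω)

∫|f(t)|² dt = \frac{\sqrt{14} \sqrt{\pi}}{14}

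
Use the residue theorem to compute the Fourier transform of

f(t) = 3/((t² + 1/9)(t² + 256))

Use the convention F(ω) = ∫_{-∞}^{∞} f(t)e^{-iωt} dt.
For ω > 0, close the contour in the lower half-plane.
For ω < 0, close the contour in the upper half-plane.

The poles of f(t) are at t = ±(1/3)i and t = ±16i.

Let g(z) = f(z)e^{-iωz}; for large |z| the factor e^{-iωz} decays in the lower half-plane when ω > 0 and in the upper half-plane when ω < 0.

Case ω > 0 (lower half-plane, clockwise contour ⇒ F(ω) = -2πi·ΣRes):
  Res_{z = - \frac{i}{3}} g(z) = \frac{81 i e^{- \frac{\omega}{3}}}{4606}
  Res_{z = - 16 i} g(z) = - \frac{27 i e^{- 16 \omega}}{73696}
  F(ω) = -2πi·ΣRes = - \frac{27 \pi e^{- 16 \omega}}{36848} + \frac{81 \pi e^{- \frac{\omega}{3}}}{2303}

Case ω < 0 (upper half-plane, counterclockwise contour ⇒ F(ω) = +2πi·ΣRes):
  Res_{z = \frac{i}{3}} g(z) = - \frac{81 i e^{\frac{\omega}{3}}}{4606}
  Res_{z = 16 i} g(z) = \frac{27 i e^{16 \omega}}{73696}
  F(ω) = 2πi·ΣRes = \frac{27 \pi \left(48 e^{\frac{\omega}{3}} - e^{16 \omega}\right)}{36848}

Both cases combine into a single formula in |ω|:

F(ω) = - \frac{27 \pi e^{- 16 \left|{\omega}\right|}}{36848} + \frac{81 \pi e^{- \frac{\left|{\omega}\right|}{3}}}{2303}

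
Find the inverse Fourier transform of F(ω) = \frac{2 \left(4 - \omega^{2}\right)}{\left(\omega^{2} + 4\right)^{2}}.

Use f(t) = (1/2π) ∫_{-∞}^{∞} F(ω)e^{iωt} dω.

f(t) = e^{- 2 \left|{t}\right|} \left|{t}\right|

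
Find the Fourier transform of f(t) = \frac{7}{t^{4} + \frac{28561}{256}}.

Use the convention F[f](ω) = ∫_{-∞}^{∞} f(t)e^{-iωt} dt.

F(ω) = \frac{448 \pi e^{- \frac{13 \sqrt{2} \left|{\omega}\right|}{8}} \sin{\left(\frac{13 \sqrt{2} \left|{\omega}\right|}{8} + \frac{\pi}{4} \right)}}{2197}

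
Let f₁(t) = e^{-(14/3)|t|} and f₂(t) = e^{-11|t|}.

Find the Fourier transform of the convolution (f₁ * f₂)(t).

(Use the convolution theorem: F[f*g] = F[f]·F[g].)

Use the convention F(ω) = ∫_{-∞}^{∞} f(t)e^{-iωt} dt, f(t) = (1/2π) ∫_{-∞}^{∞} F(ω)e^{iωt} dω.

F[f₁*f₂](ω) = \frac{1848}{\left(\omega^{2} + 121\right) \left(9 \omega^{2} + 196\right)}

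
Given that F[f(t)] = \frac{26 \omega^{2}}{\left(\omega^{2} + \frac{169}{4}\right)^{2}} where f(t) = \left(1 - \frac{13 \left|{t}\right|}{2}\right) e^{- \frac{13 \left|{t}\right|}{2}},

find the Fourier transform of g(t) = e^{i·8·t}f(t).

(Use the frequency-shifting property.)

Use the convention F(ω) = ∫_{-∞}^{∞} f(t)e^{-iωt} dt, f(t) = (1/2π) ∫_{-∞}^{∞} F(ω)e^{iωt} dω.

F[g](ω) = \frac{416 \left(\omega - 8\right)^{2}}{\left(4 \left(\omega - 8\right)^{2} + 169\right)^{2}}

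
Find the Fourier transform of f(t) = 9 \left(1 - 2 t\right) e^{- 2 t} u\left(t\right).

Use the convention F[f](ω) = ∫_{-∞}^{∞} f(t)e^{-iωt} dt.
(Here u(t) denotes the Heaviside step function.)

F(ω) = \frac{9 i \omega}{- \omega^{2} + 4 i \omega + 4}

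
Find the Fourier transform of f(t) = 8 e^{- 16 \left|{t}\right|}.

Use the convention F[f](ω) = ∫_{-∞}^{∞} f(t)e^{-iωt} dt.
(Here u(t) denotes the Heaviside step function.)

F(ω) = \frac{256}{\omega^{2} + 256}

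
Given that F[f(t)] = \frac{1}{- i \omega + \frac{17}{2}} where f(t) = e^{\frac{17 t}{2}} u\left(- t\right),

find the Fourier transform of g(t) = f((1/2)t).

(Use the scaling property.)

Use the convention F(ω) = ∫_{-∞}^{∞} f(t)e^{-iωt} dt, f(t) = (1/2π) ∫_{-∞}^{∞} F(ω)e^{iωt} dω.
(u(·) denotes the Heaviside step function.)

F[g](ω) = - \frac{4}{4 i \omega - 17}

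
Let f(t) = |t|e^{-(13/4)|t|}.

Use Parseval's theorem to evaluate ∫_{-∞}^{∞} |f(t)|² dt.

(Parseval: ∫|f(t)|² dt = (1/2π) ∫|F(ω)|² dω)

∫|f(t)|² dt = \frac{32}{2197}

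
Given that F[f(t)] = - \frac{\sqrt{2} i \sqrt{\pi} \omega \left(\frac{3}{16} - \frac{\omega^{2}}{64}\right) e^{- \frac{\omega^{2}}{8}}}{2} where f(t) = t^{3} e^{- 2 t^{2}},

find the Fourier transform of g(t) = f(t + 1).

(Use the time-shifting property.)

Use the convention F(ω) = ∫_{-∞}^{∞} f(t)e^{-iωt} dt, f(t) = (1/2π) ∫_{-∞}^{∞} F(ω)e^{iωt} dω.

F[g](ω) = \frac{\sqrt{2} i \sqrt{\pi} \omega \left(\omega^{2} - 12\right) e^{\omega \left(- \frac{\omega}{8} + i\right)}}{128}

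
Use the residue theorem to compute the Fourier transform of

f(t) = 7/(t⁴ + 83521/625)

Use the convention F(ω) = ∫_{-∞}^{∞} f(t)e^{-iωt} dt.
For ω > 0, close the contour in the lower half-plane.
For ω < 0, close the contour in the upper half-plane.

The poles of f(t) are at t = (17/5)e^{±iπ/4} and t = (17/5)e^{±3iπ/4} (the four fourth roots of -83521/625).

Let g(z) = f(z)e^{-iωz}; for large |z| the factor e^{-iωz} decays in the lower half-plane when ω > 0 and in the upper half-plane when ω < 0.

Case ω > 0 (lower half-plane, clockwise contour ⇒ F(ω) = -2πi·ΣRes):
  Res_{z = - \frac{17 \sqrt{2}}{10} - \frac{17 \sqrt{2} i}{10}} g(z) = \frac{875 \sqrt{2} i \left(1 - i\right) e^{\frac{17 \sqrt{2} \omega \left(-1 + i\right)}{10}}}{39304}
  Res_{z = \frac{17 \sqrt{2}}{10} - \frac{17 \sqrt{2} i}{10}} g(z) = \frac{875 \sqrt{2} i \left(1 + i\right) e^{- \frac{17 \sqrt{2} \omega \left(1 + i\right)}{10}}}{39304}
  F(ω) = -2πi·ΣRes = \frac{875 \sqrt{2} \pi \left(1 - i\right) \left(e^{\frac{17 \sqrt{2} i \omega}{5}} + i\right) e^{- \frac{17 \sqrt{2} \omega \left(1 + i\right)}{10}}}{19652} = \frac{875 \pi e^{- \frac{17 \sqrt{2} \omega}{10}} \sin{\left(\frac{17 \sqrt{2} \omega}{10} + \frac{\pi}{4} \right)}}{4913}

Case ω < 0 (upper half-plane, counterclockwise contour ⇒ F(ω) = +2πi·ΣRes):
  Res_{z = \frac{17 \sqrt{2}}{10} + \frac{17 \sqrt{2} i}{10}} g(z) = \frac{875 \sqrt{2} i \left(-1 + i\right) e^{\frac{17 \sqrt{2} \omega \left(1 - i\right)}{10}}}{39304}
  Res_{z = - \frac{17 \sqrt{2}}{10} + \frac{17 \sqrt{2} i}{10}} g(z) = \frac{875 \sqrt{2} \left(1 - i\right) e^{\frac{17 \sqrt{2} \omega \left(1 + i\right)}{10}}}{39304}
  F(ω) = 2πi·ΣRes = - \frac{875 \sqrt{2} i \pi \left(i \left(1 - i\right) e^{\frac{17 \sqrt{2} \omega \left(1 - i\right)}{10}} - \left(1 - i\right) e^{\frac{17 \sqrt{2} \omega \left(1 + i\right)}{10}}\right)}{19652} = \frac{875 \pi e^{\frac{17 \sqrt{2} \omega}{10}} \cos{\left(\frac{17 \sqrt{2} \omega}{10} + \frac{\pi}{4} \right)}}{4913}

Both cases combine into a single formula in |ω|:

F(ω) = \frac{875 \pi e^{- \frac{17 \sqrt{2} \left|{\omega}\right|}{10}} \sin{\left(\frac{17 \sqrt{2} \left|{\omega}\right|}{10} + \frac{\pi}{4} \right)}}{4913}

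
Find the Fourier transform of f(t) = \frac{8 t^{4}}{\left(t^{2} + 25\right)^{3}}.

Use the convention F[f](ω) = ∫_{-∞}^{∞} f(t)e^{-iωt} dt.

F(ω) = \frac{\pi \left(25 \omega^{2} - 25 \left|{\omega}\right| + 3\right) e^{- 5 \left|{\omega}\right|}}{5}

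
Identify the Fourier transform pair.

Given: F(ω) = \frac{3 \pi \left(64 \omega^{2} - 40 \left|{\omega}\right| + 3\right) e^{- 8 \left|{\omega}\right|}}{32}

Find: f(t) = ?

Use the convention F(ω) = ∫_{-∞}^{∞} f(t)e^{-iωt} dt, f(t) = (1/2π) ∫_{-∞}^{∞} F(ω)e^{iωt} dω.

f(t) = \frac{6 t^{4}}{\left(t^{2} + 64\right)^{3}}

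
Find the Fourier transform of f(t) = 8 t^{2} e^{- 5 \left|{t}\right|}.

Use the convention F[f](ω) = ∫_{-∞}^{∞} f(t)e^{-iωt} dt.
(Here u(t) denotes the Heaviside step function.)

F(ω) = \frac{160 \left(25 - 3 \omega^{2}\right)}{\left(\omega^{2} + 25\right)^{3}}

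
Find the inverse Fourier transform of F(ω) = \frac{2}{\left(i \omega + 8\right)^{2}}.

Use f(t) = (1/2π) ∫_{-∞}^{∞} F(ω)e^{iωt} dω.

f(t) = 2 t e^{- 8 t} u\left(t\right)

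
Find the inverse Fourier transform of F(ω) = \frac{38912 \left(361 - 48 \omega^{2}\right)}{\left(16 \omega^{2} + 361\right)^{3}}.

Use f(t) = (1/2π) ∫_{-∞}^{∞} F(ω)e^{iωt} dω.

f(t) = 8 t^{2} e^{- \frac{19 \left|{t}\right|}{4}}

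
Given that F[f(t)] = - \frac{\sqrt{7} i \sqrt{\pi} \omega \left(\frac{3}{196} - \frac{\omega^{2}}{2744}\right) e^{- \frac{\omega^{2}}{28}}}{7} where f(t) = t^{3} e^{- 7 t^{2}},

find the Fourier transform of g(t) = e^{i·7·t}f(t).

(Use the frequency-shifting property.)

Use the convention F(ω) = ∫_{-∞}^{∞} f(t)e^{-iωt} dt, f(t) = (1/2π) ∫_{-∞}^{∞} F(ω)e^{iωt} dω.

F[g](ω) = \frac{\sqrt{7} i \sqrt{\pi} \left(\omega - 7\right) \left(\left(\omega - 7\right)^{2} - 42\right) e^{- \frac{\left(\omega - 7\right)^{2}}{28}}}{19208}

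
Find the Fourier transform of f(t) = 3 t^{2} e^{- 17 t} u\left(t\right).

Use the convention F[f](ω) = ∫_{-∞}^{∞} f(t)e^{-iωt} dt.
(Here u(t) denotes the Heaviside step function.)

F(ω) = \frac{6}{\left(i \omega + 17\right)^{3}}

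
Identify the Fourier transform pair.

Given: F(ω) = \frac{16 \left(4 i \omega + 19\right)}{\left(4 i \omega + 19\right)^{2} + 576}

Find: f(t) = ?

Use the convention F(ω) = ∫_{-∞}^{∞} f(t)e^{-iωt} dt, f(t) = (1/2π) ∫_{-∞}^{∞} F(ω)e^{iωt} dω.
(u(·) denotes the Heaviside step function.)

f(t) = 4 e^{- \frac{19 t}{4}} \cos{\left(6 t \right)} u\left(t\right)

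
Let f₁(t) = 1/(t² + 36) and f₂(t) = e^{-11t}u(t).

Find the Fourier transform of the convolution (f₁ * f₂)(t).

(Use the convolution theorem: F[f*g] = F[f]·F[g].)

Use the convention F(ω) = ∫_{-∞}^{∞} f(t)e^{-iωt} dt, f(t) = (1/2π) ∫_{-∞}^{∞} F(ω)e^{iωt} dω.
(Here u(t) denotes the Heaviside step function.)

F[f₁*f₂](ω) = \frac{\pi e^{- 6 \left|{\omega}\right|}}{6 \left(i \omega + 11\right)}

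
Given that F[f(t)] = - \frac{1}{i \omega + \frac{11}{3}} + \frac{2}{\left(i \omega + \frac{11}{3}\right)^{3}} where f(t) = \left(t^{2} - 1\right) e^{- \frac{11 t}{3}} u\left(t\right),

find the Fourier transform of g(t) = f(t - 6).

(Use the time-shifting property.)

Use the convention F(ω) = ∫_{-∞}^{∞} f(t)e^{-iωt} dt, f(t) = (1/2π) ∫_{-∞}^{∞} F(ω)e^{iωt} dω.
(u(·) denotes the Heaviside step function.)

F[g](ω) = \frac{3 \left(54 i \omega - \left(3 i \omega + 11\right)^{3} + 198\right) e^{- 6 i \omega}}{\left(3 i \omega + 11\right)^{4}}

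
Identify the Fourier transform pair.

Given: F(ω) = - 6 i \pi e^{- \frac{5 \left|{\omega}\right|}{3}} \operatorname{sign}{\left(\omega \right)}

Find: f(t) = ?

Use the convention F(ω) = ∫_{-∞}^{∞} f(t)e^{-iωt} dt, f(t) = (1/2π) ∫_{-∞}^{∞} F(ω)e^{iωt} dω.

f(t) = \frac{6 t}{t^{2} + \frac{25}{9}}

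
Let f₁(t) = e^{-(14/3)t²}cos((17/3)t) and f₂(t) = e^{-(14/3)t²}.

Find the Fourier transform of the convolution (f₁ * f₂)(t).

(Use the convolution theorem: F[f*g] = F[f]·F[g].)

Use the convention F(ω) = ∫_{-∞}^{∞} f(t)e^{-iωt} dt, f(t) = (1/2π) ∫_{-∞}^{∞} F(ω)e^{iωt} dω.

F[f₁*f₂](ω) = \frac{3 \pi \left(e^{\frac{17 \omega}{14}} + 1\right) e^{- \frac{3 \omega^{2}}{28} - \frac{17 \omega}{28} - \frac{289}{168}}}{28}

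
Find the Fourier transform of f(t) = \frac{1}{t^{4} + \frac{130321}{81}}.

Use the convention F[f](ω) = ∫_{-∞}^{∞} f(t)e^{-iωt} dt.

F(ω) = \frac{27 \pi e^{- \frac{19 \sqrt{2} \left|{\omega}\right|}{6}} \sin{\left(\frac{19 \sqrt{2} \left|{\omega}\right|}{6} + \frac{\pi}{4} \right)}}{6859}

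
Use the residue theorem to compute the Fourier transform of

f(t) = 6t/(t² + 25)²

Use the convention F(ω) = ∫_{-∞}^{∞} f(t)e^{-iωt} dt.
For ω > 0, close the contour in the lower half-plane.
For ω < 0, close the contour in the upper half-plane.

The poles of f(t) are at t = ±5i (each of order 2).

Let g(z) = f(z)e^{-iωz}; for large |z| the factor e^{-iωz} decays in the lower half-plane when ω > 0 and in the upper half-plane when ω < 0.

Case ω > 0 (lower half-plane, clockwise contour ⇒ F(ω) = -2πi·ΣRes):
  Res_{z = - 5 i} g(z) = \frac{3 \omega e^{- 5 \omega}}{10} (pole of order 2)
  F(ω) = -2πi·ΣRes = - \frac{3 i \pi \omega e^{- 5 \omega}}{5}

Case ω < 0 (upper half-plane, counterclockwise contour ⇒ F(ω) = +2πi·ΣRes):
  Res_{z = 5 i} g(z) = - \frac{3 \omega e^{5 \omega}}{10} (pole of order 2)
  F(ω) = 2πi·ΣRes = - \frac{3 i \pi \omega e^{5 \omega}}{5}

Both cases combine into a single formula in |ω|:

F(ω) = - \frac{3 i \pi \omega e^{- 5 \left|{\omega}\right|}}{5}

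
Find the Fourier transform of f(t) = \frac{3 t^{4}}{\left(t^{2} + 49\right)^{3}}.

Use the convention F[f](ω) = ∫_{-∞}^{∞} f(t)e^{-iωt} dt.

F(ω) = \frac{3 \pi \left(49 \omega^{2} - 35 \left|{\omega}\right| + 3\right) e^{- 7 \left|{\omega}\right|}}{56}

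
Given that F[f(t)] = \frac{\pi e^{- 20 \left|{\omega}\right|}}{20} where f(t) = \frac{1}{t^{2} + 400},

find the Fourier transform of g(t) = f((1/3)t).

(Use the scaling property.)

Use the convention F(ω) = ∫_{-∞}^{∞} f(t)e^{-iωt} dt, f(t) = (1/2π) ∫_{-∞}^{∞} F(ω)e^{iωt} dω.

F[g](ω) = \frac{3 \pi e^{- 60 \left|{\omega}\right|}}{20}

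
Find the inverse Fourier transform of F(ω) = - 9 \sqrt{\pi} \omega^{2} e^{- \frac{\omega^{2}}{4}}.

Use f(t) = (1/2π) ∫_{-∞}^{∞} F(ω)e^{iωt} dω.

f(t) = 9 \left(4 t^{2} - 2\right) e^{- t^{2}}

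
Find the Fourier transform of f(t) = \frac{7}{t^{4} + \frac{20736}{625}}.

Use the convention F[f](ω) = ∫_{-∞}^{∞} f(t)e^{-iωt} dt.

F(ω) = \frac{875 \pi e^{- \frac{6 \sqrt{2} \left|{\omega}\right|}{5}} \sin{\left(\frac{6 \sqrt{2} \left|{\omega}\right|}{5} + \frac{\pi}{4} \right)}}{1728}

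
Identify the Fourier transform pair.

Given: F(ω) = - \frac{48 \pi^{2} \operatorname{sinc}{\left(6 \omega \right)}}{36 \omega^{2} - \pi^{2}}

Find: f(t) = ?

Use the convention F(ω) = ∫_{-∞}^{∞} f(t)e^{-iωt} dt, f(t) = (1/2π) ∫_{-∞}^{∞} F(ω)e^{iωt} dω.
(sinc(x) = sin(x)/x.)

f(t) = 8 \left(\begin{cases} \cos^{2}{\left(\frac{\pi t}{12} \right)} & \text{for}\: \left|{t}\right| < 6 \\0 & \text{otherwise} \end{cases}\right)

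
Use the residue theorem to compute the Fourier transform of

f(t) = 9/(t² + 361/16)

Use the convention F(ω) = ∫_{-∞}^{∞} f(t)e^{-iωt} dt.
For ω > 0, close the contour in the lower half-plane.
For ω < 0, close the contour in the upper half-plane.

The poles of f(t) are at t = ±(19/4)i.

Let g(z) = f(z)e^{-iωz}; for large |z| the factor e^{-iωz} decays in the lower half-plane when ω > 0 and in the upper half-plane when ω < 0.

Case ω > 0 (lower half-plane, clockwise contour ⇒ F(ω) = -2πi·ΣRes):
  Res_{z = - \frac{19 i}{4}} g(z) = \frac{18 i e^{- \frac{19 \omega}{4}}}{19}
  F(ω) = -2πi·ΣRes = \frac{36 \pi e^{- \frac{19 \omega}{4}}}{19}

Case ω < 0 (upper half-plane, counterclockwise contour ⇒ F(ω) = +2πi·ΣRes):
  Res_{z = \frac{19 i}{4}} g(z) = - \frac{18 i e^{\frac{19 \omega}{4}}}{19}
  F(ω) = 2πi·ΣRes = \frac{36 \pi e^{\frac{19 \omega}{4}}}{19}

Both cases combine into a single formula in |ω|:

F(ω) = \frac{36 \pi e^{- \frac{19 \left|{\omega}\right|}{4}}}{19}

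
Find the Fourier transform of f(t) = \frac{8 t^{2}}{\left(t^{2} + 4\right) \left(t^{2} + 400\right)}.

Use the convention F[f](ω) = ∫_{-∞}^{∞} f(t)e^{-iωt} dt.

F(ω) = \frac{4 \pi \left(10 - e^{18 \left|{\omega}\right|}\right) e^{- 20 \left|{\omega}\right|}}{99}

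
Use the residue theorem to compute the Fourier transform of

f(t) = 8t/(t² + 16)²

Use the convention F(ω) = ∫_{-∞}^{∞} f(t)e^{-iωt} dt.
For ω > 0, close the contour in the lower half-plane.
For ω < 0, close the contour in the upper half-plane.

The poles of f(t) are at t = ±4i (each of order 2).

Let g(z) = f(z)e^{-iωz}; for large |z| the factor e^{-iωz} decays in the lower half-plane when ω > 0 and in the upper half-plane when ω < 0.

Case ω > 0 (lower half-plane, clockwise contour ⇒ F(ω) = -2πi·ΣRes):
  Res_{z = - 4 i} g(z) = \frac{\omega e^{- 4 \omega}}{2} (pole of order 2)
  F(ω) = -2πi·ΣRes = - i \pi \omega e^{- 4 \omega}

Case ω < 0 (upper half-plane, counterclockwise contour ⇒ F(ω) = +2πi·ΣRes):
  Res_{z = 4 i} g(z) = - \frac{\omega e^{4 \omega}}{2} (pole of order 2)
  F(ω) = 2πi·ΣRes = - i \pi \omega e^{4 \omega}

Both cases combine into a single formula in |ω|:

F(ω) = - i \pi \omega e^{- 4 \left|{\omega}\right|}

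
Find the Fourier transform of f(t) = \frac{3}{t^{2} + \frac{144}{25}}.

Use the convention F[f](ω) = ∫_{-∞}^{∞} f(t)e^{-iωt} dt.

F(ω) = \frac{5 \pi e^{- \frac{12 \left|{\omega}\right|}{5}}}{4}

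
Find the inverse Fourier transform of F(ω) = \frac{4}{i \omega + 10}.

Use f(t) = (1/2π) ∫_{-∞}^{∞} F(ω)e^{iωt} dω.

f(t) = 4 e^{- 10 t} u\left(t\right)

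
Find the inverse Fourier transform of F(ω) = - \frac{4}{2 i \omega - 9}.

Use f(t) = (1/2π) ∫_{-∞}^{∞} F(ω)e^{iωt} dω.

f(t) = 2 e^{\frac{9 t}{2}} u\left(- t\right)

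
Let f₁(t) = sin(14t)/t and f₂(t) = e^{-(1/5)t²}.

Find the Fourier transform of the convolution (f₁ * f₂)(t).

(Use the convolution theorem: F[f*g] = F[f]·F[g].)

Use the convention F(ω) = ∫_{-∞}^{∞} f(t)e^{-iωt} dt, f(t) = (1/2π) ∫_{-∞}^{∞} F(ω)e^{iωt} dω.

F[f₁*f₂](ω) = \begin{cases} \sqrt{5} \pi^{\frac{3}{2}} e^{- \frac{5 \omega^{2}}{4}} & \text{for}\: \omega > -14 \wedge \omega < 14 \\0 & \text{otherwise} \end{cases}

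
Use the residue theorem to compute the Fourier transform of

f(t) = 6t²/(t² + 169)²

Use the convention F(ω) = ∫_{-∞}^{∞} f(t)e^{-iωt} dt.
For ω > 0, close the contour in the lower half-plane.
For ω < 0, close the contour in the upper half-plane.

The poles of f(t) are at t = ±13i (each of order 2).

Let g(z) = f(z)e^{-iωz}; for large |z| the factor e^{-iωz} decays in the lower half-plane when ω > 0 and in the upper half-plane when ω < 0.

Case ω > 0 (lower half-plane, clockwise contour ⇒ F(ω) = -2πi·ΣRes):
  Res_{z = - 13 i} g(z) = \frac{3 i \left(1 - 13 \omega\right) e^{- 13 \omega}}{26} (pole of order 2)
  F(ω) = -2πi·ΣRes = \frac{3 \pi \left(1 - 13 \omega\right) e^{- 13 \omega}}{13}

Case ω < 0 (upper half-plane, counterclockwise contour ⇒ F(ω) = +2πi·ΣRes):
  Res_{z = 13 i} g(z) = \frac{3 i \left(- 13 \omega - 1\right) e^{13 \omega}}{26} (pole of order 2)
  F(ω) = 2πi·ΣRes = \frac{3 \pi \left(13 \omega + 1\right) e^{13 \omega}}{13}

Both cases combine into a single formula in |ω|:

F(ω) = \frac{3 \pi \left(1 - 13 \left|{\omega}\right|\right) e^{- 13 \left|{\omega}\right|}}{13}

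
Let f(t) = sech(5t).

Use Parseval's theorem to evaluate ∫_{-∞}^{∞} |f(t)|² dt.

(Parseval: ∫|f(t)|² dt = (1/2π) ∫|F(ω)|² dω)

∫|f(t)|² dt = \frac{2}{5}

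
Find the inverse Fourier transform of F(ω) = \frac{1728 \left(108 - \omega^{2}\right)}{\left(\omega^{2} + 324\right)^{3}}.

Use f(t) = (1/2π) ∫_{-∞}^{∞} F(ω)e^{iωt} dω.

f(t) = 8 t^{2} e^{- 18 \left|{t}\right|}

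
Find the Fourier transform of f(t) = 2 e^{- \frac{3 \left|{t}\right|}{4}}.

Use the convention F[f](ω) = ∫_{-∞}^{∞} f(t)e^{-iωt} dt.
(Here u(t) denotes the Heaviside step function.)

F(ω) = \frac{48}{16 \omega^{2} + 9}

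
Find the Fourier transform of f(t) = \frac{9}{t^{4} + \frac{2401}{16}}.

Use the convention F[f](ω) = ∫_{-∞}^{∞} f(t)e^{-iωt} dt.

F(ω) = \frac{72 \pi e^{- \frac{7 \sqrt{2} \left|{\omega}\right|}{4}} \sin{\left(\frac{7 \sqrt{2} \left|{\omega}\right|}{4} + \frac{\pi}{4} \right)}}{343}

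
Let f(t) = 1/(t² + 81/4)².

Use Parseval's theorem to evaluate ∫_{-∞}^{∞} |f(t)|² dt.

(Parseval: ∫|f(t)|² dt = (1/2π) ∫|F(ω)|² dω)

∫|f(t)|² dt = \frac{40 \pi}{4782969}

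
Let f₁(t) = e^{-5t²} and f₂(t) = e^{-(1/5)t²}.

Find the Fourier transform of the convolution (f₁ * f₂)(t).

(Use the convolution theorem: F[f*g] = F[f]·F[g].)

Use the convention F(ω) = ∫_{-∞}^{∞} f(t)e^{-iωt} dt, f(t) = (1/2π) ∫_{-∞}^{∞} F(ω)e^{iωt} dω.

F[f₁*f₂](ω) = \pi e^{- \frac{13 \omega^{2}}{10}}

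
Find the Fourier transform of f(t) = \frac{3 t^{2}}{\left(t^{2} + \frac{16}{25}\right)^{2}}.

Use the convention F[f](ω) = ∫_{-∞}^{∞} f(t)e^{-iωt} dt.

F(ω) = \frac{3 \pi \left(5 - 4 \left|{\omega}\right|\right) e^{- \frac{4 \left|{\omega}\right|}{5}}}{8}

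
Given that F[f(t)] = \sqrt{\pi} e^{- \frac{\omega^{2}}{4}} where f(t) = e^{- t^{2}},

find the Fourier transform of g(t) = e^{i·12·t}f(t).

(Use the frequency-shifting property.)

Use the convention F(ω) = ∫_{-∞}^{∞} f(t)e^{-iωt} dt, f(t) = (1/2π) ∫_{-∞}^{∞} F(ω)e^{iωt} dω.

F[g](ω) = \sqrt{\pi} e^{- \frac{\left(\omega - 12\right)^{2}}{4}}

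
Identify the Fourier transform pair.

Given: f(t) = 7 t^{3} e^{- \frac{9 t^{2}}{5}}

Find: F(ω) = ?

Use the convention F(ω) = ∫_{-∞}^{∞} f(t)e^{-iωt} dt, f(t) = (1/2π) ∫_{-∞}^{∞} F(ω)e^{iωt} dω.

F(ω) = \frac{175 \sqrt{5} i \sqrt{\pi} \omega \left(5 \omega^{2} - 54\right) e^{- \frac{5 \omega^{2}}{36}}}{17496}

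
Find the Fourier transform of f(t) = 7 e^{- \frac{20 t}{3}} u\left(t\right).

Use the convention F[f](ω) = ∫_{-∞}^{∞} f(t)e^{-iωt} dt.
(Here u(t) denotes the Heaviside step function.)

F(ω) = \frac{21}{3 i \omega + 20}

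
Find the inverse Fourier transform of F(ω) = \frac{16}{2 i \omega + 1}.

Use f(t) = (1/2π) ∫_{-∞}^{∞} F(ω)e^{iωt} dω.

f(t) = 8 e^{- \frac{t}{2}} u\left(t\right)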